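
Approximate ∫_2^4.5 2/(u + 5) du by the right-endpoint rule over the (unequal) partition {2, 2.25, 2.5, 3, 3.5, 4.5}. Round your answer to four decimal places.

0.5888

Subinterval widths: 0.25, 0.25, 0.5, 0.5, 1.
Right endpoints: 2.25, 2.5, 3, 3.5, 4.5.
f(2.25) = 8/29, f(2.5) = 4/15, f(3) = 0.25, f(3.5) = 4/17, f(4.5) = 4/19.
Sum = Σ Δu_i · f(u_i).
Sum ≈ 0.5888.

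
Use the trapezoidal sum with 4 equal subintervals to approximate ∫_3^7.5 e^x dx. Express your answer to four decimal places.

1972.6689

Δx = (7.5 − 3)/4 = 1.125.
f(3) ≈ 20.0855, f(4.125) ≈ 61.8678, f(5.25) ≈ 190.5663, f(6.375) ≈ 586.9854, f(7.5) ≈ 1808.0424.
T_4 = (Δx/2)·[f(x_0) + 2f(x_1) + 2f(x_2) + 2f(x_3) + f(x_4)].
Sum ≈ 1972.6689.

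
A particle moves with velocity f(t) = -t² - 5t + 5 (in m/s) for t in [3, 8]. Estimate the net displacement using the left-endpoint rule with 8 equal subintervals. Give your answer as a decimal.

-249.4921875

Δt = (8 − 3)/8 = 0.625.
Left endpoints: 3, 3.625, 4.25, 4.875, 5.5, 6.125, 6.75, 7.375.
f(3) = -19, f(3.625) = -26.265625, f(4.25) = -34.3125, f(4.875) = -43.140625, f(5.5) = -52.75, f(6.125) = -63.140625, f(6.75) = -74.3125, f(7.375) = -86.265625.
Sum = Δt · [f(3) + f(3.625) + f(4.25) + ...].
Sum = -249.4921875.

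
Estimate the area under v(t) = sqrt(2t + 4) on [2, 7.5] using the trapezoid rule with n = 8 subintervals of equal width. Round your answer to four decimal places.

Δt = (7.5 − 2)/8 = 0.6875.
v(2) ≈ 2.8284, v(2.6875) ≈ 3.0619, v(3.375) ≈ 3.2787, v(4.0625) ≈ 3.4821, v(4.75) ≈ 3.6742, v(5.4375) ≈ 3.8568, v(6.125) ≈ 4.0311, v(6.8125) ≈ 4.1982, v(7.5) ≈ 4.3589.
T_8 = (Δt/2)·[v(t_0) + 2v(t_1) + ... + 2v(t_{7}) + v(t_8)].
Sum ≈ 20.0590.

20.0590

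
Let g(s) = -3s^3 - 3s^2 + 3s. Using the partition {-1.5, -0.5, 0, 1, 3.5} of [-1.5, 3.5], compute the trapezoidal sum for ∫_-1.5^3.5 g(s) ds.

-200.8125

Subinterval widths: 1, 0.5, 1, 2.5.
g(-1.5) = -1.125, g(-0.5) = -1.875, g(0) = 0, g(1) = -3, g(3.5) = -154.875.
On each subinterval the trapezoid contributes (Δs_i/2)·[g(s_{i-1}) + g(s_i)].
Sum = -200.8125.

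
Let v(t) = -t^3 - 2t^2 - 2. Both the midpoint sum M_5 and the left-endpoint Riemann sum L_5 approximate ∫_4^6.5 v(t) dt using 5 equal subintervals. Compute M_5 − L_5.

M_5 = -526.7578125.
L_5 = -463.75.
M_5 − L_5 = -63.0078125.

-63.0078125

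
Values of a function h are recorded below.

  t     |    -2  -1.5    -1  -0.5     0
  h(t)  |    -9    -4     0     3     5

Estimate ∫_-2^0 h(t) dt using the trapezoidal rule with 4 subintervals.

-1.5

Δt = 0.5.
T_4 = (0.5/2)·[(-9) + 2·(-4) + 2·0 + 2·3 + 5] = -1.5.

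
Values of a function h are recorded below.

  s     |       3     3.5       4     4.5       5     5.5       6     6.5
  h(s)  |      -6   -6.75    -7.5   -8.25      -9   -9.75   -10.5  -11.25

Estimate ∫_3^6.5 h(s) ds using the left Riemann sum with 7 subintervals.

Δs = 0.5.
Sum = 0.5·[(-6) + (-6.75) + (-7.5) + (-8.25) + (-9) + (-9.75) + (-10.5)] = -28.875.

-28.875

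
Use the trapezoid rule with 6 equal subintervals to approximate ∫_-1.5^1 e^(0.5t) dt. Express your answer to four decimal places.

Δt = (1 − (-1.5))/6 = 5/12.
f(-1.5) ≈ 0.4724, f(-13/12) ≈ 0.5818, f(-2/3) ≈ 0.7165, f(-0.25) ≈ 0.8825, f(1/6) ≈ 1.0869, f(7/12) ≈ 1.3387, f(1) ≈ 1.6487.
T_6 = (Δt/2)·[f(t_0) + 2f(t_1) + ... + 2f(t_{5}) + f(t_6)].
Sum ≈ 2.3612.

2.3612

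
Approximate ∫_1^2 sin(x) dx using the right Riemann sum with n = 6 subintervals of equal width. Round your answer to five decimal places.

Δx = (2 − 1)/6 = 1/6.
Right endpoints: 7/6, 4/3, 1.5, 5/3, 11/6, 2.
f(7/6) ≈ 0.91944, f(4/3) ≈ 0.97194, f(1.5) ≈ 0.99749, f(5/3) ≈ 0.99541, f(11/6) ≈ 0.96573, f(2) ≈ 0.90930.
Sum = Δx · [f(7/6) + f(4/3) + f(1.5) + ...].
Sum ≈ 0.95989.

0.95989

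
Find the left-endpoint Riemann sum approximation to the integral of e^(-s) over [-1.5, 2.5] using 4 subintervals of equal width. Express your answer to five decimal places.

Δs = (2.5 − (-1.5))/4 = 1.
Left endpoints: -1.5, -0.5, 0.5, 1.5.
f(-1.5) ≈ 4.48169, f(-0.5) ≈ 1.64872, f(0.5) ≈ 0.60653, f(1.5) ≈ 0.22313.
Sum = Δs · [f(-1.5) + f(-0.5) + f(0.5) + f(1.5)].
Sum ≈ 6.96007.

6.96007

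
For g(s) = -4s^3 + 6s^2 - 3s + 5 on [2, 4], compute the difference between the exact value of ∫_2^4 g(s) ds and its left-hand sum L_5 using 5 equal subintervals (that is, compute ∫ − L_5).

Exact integral: ∫_2^4 g(s) ds = -136.
L_5 = -106.
Error = -136 − (-106) = -30.

-30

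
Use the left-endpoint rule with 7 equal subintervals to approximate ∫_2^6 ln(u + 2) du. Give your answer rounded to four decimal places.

6.8889

Δu = (6 − 2)/7 = 4/7.
Left endpoints: 2, 18/7, 22/7, 26/7, 30/7, 34/7, 38/7.
f(2) ≈ 1.3863, f(18/7) ≈ 1.5198, f(22/7) ≈ 1.6376, f(26/7) ≈ 1.7430, f(30/7) ≈ 1.8383, f(34/7) ≈ 1.9253, f(38/7) ≈ 2.0053.
Sum = Δu · [f(2) + f(18/7) + f(22/7) + ...].
Sum ≈ 6.8889.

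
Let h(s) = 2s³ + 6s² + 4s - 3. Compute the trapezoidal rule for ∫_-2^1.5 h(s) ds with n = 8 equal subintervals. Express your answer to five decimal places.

3.78369

Δs = (1.5 − (-2))/8 = 0.4375.
h(-2) = -3, h(-1.5625) = -4569/2048, h(-1.125) = -2.75390625, h(-0.6875) = -7299/2048, h(-0.25) = -3.65625, h(0.1875) = -4149/2048, h(0.625) = 2.33203125, h(1.0625) = 21345/2048, h(1.5) = 23.25.
T_8 = (Δs/2)·[h(s_0) + 2h(s_1) + ... + 2h(s_{7}) + h(s_8)].
Sum ≈ 3.78369.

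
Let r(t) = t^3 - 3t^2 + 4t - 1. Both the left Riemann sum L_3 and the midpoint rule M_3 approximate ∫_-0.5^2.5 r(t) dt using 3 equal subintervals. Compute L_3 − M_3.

L_3 = -1.875.
M_3 = 3.
L_3 − M_3 = -4.875.

-4.875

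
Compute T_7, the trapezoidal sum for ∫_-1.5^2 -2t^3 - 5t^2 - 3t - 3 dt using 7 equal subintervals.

Δt = (2 − (-1.5))/7 = 0.5.
f(-1.5) = -3, f(-1) = -3, f(-0.5) = -2.5, f(0) = -3, f(0.5) = -6, f(1) = -13, f(1.5) = -25.5, f(2) = -45.
T_7 = (Δt/2)·[f(t_0) + 2f(t_1) + ... + 2f(t_{6}) + f(t_7)].
Sum = -38.5.

-38.5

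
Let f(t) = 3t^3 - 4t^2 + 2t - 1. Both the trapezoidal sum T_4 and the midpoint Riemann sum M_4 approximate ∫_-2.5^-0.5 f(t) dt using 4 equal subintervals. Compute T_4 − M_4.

T_4 = -59.375.
M_4 = -57.1875.
T_4 − M_4 = -2.1875.

-2.1875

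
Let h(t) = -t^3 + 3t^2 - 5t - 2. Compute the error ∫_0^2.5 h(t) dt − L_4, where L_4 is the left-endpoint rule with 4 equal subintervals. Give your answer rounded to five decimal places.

-2.80762

Exact integral: ∫_0^2.5 h(t) dt = -14.765625.
L_4 ≈ -11.9580078.
Error ≈ -14.765625 − (-11.9580078) ≈ -2.80762.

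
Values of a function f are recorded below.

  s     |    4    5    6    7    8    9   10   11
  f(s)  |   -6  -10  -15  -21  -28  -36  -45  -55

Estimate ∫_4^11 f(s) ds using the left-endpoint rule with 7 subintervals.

-161

Δs = 1.
Sum = 1·[(-6) + (-10) + (-15) + (-21) + (-28) + (-36) + (-45)] = -161.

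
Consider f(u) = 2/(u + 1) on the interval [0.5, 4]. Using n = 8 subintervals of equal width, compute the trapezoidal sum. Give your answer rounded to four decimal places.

2.4207

Δu = (4 − 0.5)/8 = 0.4375.
f(0.5) = 4/3, f(0.9375) = 32/31, f(1.375) = 16/19, f(1.8125) = 32/45, f(2.25) = 8/13, f(2.6875) = 32/59, f(3.125) = 16/33, f(3.5625) = 32/73, f(4) = 0.4.
T_8 = (Δu/2)·[f(u_0) + 2f(u_1) + ... + 2f(u_{7}) + f(u_8)].
Sum ≈ 2.4207.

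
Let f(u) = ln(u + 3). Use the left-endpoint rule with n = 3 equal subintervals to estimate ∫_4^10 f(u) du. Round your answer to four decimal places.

Δu = (10 − 4)/3 = 2.
Left endpoints: 4, 6, 8.
f(4) ≈ 1.9459, f(6) ≈ 2.1972, f(8) ≈ 2.3979.
Sum = Δu · [f(4) + f(6) + f(8)].
Sum ≈ 13.0821.

13.0821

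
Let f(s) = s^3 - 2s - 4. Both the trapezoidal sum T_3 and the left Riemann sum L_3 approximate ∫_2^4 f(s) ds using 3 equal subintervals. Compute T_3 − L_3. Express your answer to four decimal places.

T_3 ≈ 41.333333.
L_3 = 24.
T_3 − L_3 ≈ 17.3333.

17.3333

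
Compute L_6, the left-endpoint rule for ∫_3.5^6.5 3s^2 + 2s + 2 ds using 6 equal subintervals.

244.125

Δs = (6.5 − 3.5)/6 = 0.5.
Left endpoints: 3.5, 4, 4.5, 5, 5.5, 6.
f(3.5) = 45.75, f(4) = 58, f(4.5) = 71.75, f(5) = 87, f(5.5) = 103.75, f(6) = 122.
Sum = Δs · [f(3.5) + f(4) + f(4.5) + ...].
Sum = 244.125.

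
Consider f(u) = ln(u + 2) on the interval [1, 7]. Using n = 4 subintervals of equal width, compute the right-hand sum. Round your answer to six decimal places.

11.261947

Δu = (7 − 1)/4 = 1.5.
Right endpoints: 2.5, 4, 5.5, 7.
f(2.5) ≈ 1.504077, f(4) ≈ 1.791759, f(5.5) ≈ 2.014903, f(7) ≈ 2.197225.
Sum = Δu · [f(2.5) + f(4) + f(5.5) + f(7)].
Sum ≈ 11.261947.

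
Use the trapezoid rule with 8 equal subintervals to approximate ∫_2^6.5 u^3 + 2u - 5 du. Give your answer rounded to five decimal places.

461.04126

Δu = (6.5 − 2)/8 = 0.5625.
f(2) = 7, f(2.5625) = 69433/4096, f(3.125) = 16265/512, f(3.6875) = 215107/4096, f(4.25) = 80.265625, f(4.8125) = 475477/4096, f(5.375) = 82451/512, f(5.9375) = 885535/4096, f(6.5) = 282.625.
T_8 = (Δu/2)·[f(u_0) + 2f(u_1) + ... + 2f(u_{7}) + f(u_8)].
Sum ≈ 461.04126.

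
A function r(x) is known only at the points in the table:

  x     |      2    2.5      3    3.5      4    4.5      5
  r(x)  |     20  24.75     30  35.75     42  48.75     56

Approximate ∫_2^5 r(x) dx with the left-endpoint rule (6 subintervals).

Δx = 0.5.
Sum = 0.5·[20 + 24.75 + 30 + 35.75 + 42 + 48.75] = 100.625.

100.625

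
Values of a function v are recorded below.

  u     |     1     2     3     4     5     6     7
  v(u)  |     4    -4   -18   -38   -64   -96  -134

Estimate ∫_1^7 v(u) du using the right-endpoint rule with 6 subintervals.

Δu = 1.
Sum = 1·[(-4) + (-18) + (-38) + (-64) + (-96) + (-134)] = -354.

-354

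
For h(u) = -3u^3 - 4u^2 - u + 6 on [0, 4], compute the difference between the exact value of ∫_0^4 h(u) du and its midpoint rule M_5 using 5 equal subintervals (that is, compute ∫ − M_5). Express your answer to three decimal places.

-4.693

Exact integral: ∫_0^4 h(u) du ≈ -261.33333.
M_5 = -256.64.
Error ≈ -261.33333 − (-256.64) ≈ -4.693.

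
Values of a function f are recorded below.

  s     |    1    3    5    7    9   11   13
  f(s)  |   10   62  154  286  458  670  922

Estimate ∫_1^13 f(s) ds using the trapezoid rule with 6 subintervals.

4192

Δs = 2.
T_6 = (2/2)·[10 + 2·62 + 2·154 + 2·286 + 2·458 + 2·670 + 922] = 4192.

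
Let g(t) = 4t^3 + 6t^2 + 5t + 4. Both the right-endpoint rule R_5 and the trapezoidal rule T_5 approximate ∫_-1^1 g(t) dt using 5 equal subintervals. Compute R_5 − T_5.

3.6

R_5 = 15.92.
T_5 = 12.32.
R_5 − T_5 = 3.6.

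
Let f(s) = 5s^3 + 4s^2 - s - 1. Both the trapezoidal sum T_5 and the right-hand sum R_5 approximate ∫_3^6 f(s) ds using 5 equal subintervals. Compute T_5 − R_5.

T_5 = 1767.12.
R_5 = 2082.12.
T_5 − R_5 = -315.

-315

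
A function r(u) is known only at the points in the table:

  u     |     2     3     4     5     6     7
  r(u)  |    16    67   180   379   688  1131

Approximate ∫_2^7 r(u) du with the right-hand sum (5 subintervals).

2445

Δu = 1.
Sum = 1·[67 + 180 + 379 + 688 + 1131] = 2445.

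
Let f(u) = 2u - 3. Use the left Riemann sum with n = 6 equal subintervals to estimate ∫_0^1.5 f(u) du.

Δu = (1.5 − 0)/6 = 0.25.
Left endpoints: 0, 0.25, 0.5, 0.75, 1, 1.25.
f(0) = -3, f(0.25) = -2.5, f(0.5) = -2, f(0.75) = -1.5, f(1) = -1, f(1.25) = -0.5.
Sum = Δu · [f(0) + f(0.25) + f(0.5) + ...].
Sum = -2.625.

-2.625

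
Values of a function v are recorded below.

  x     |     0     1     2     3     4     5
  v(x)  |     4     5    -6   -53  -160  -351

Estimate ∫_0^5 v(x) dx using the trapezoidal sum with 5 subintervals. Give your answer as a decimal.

Δx = 1.
T_5 = (1/2)·[4 + 2·5 + 2·(-6) + 2·(-53) + 2·(-160) + (-351)] = -387.5.

-387.5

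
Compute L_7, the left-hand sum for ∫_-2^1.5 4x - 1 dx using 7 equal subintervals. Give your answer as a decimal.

Δx = (1.5 − (-2))/7 = 0.5.
Left endpoints: -2, -1.5, -1, -0.5, 0, 0.5, 1.
f(-2) = -9, f(-1.5) = -7, f(-1) = -5, f(-0.5) = -3, f(0) = -1, f(0.5) = 1, f(1) = 3.
Sum = Δx · [f(-2) + f(-1.5) + f(-1) + ...].
Sum = -10.5.

-10.5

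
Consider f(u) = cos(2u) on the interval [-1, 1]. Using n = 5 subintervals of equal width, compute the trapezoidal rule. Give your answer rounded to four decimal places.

0.8603

Δu = (1 − (-1))/5 = 0.4.
f(-1) ≈ -0.4161, f(-0.6) ≈ 0.3624, f(-0.2) ≈ 0.9211, f(0.2) ≈ 0.9211, f(0.6) ≈ 0.3624, f(1) ≈ -0.4161.
T_5 = (Δu/2)·[f(u_0) + 2f(u_1) + ... + 2f(u_{4}) + f(u_5)].
Sum ≈ 0.8603.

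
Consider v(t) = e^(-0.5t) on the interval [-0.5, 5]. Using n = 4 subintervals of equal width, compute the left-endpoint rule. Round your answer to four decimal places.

3.3242

Δt = (5 − (-0.5))/4 = 1.375.
Left endpoints: -0.5, 0.875, 2.25, 3.625.
v(-0.5) ≈ 1.2840, v(0.875) ≈ 0.6456, v(2.25) ≈ 0.3247, v(3.625) ≈ 0.1632.
Sum = Δt · [v(-0.5) + v(0.875) + v(2.25) + v(3.625)].
Sum ≈ 3.3242.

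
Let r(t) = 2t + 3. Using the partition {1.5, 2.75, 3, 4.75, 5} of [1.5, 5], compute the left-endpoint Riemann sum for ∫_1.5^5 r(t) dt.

28.5

Subinterval widths: 1.25, 0.25, 1.75, 0.25.
Left endpoints: 1.5, 2.75, 3, 4.75.
r(1.5) = 6, r(2.75) = 8.5, r(3) = 9, r(4.75) = 12.5.
Sum = Σ Δt_i · r(t_i).
Sum = 28.5.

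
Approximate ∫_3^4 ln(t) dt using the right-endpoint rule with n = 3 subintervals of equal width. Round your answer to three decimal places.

1.297

Δt = (4 − 3)/3 = 1/3.
Right endpoints: 10/3, 11/3, 4.
f(10/3) ≈ 1.204, f(11/3) ≈ 1.299, f(4) ≈ 1.386.
Sum = Δt · [f(10/3) + f(11/3) + f(4)].
Sum ≈ 1.297.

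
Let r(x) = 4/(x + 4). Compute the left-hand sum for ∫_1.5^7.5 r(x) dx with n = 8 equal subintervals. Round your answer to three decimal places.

3.097

Δx = (7.5 − 1.5)/8 = 0.75.
Left endpoints: 1.5, 2.25, 3, 3.75, 4.5, 5.25, 6, 6.75.
r(1.5) = 8/11, r(2.25) = 0.64, r(3) = 4/7, r(3.75) = 16/31, r(4.5) = 8/17, r(5.25) = 16/37, r(6) = 0.4, r(6.75) = 16/43.
Sum = Δx · [r(1.5) + r(2.25) + r(3) + ...].
Sum ≈ 3.097.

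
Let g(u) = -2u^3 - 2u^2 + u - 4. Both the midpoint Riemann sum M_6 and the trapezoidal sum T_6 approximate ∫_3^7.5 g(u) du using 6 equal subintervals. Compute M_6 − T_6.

M_6 = -1792.08984375.
T_6 = -1813.2890625.
M_6 − T_6 = 21.19921875.

21.19921875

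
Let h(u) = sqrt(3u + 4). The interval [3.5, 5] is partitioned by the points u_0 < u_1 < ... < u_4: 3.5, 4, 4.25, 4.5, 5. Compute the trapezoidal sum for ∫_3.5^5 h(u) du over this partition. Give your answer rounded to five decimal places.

6.13360

Subinterval widths: 0.5, 0.25, 0.25, 0.5.
h(3.5) ≈ 3.80789, h(4) ≈ 4.00000, h(4.25) ≈ 4.09268, h(4.5) ≈ 4.18330, h(5) ≈ 4.35890.
On each subinterval the trapezoid contributes (Δu_i/2)·[h(u_{i-1}) + h(u_i)].
Sum ≈ 6.13360.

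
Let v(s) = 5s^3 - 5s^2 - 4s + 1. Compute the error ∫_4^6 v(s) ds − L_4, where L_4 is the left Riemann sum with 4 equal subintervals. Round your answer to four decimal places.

157.1667

Exact integral: ∫_4^6 v(s) ds ≈ 1008.666667.
L_4 = 851.5.
Error ≈ 1008.666667 − 851.5 ≈ 157.1667.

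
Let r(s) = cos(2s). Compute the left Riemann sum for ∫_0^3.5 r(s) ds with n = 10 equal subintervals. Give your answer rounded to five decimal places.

0.35804

Δs = (3.5 − 0)/10 = 0.35.
Left endpoints: 0, 0.35, 0.7, 1.05, 1.4, 1.75, 2.1, 2.45, 2.8, 3.15.
r(0) ≈ 1.00000, r(0.35) ≈ 0.76484, r(0.7) ≈ 0.16997, r(1.05) ≈ -0.50485, r(1.4) ≈ -0.94222, r(1.75) ≈ -0.93646, r(2.1) ≈ -0.49026, r(2.45) ≈ 0.18651, r(2.8) ≈ 0.77557, r(3.15) ≈ 0.99986.
Sum = Δs · [r(0) + r(0.35) + r(0.7) + ...].
Sum ≈ 0.35804.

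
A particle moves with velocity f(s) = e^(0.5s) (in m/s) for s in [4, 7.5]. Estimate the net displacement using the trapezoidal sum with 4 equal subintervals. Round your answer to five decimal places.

71.38124

Δs = (7.5 − 4)/4 = 0.875.
f(4) ≈ 7.38906, f(4.875) ≈ 11.44439, f(5.75) ≈ 17.72542, f(6.625) ≈ 27.45367, f(7.5) ≈ 42.52108.
T_4 = (Δs/2)·[f(s_0) + 2f(s_1) + 2f(s_2) + 2f(s_3) + f(s_4)].
Sum ≈ 71.38124.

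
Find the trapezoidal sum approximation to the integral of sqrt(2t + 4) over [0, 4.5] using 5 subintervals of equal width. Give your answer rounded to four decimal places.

12.9424

Δt = (4.5 − 0)/5 = 0.9.
f(0) ≈ 2.0000, f(0.9) ≈ 2.4083, f(1.8) ≈ 2.7568, f(2.7) ≈ 3.0659, f(3.6) ≈ 3.3466, f(4.5) ≈ 3.6056.
T_5 = (Δt/2)·[f(t_0) + 2f(t_1) + ... + 2f(t_{4}) + f(t_5)].
Sum ≈ 12.9424.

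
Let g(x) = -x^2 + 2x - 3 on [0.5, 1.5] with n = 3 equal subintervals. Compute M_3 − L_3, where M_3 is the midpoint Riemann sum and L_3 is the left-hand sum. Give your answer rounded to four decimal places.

0.0278

M_3 ≈ -2.074074.
L_3 ≈ -2.101852.
M_3 − L_3 ≈ 0.0278.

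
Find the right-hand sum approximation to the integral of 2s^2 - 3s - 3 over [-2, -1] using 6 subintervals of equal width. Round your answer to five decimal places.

Δs = (-1 − (-2))/6 = 1/6.
Right endpoints: -11/6, -5/3, -1.5, -4/3, -7/6, -1.
f(-11/6) = 83/9, f(-5/3) = 68/9, f(-1.5) = 6, f(-4/3) = 41/9, f(-7/6) = 29/9, f(-1) = 2.
Sum = Δs · [f(-11/6) + f(-5/3) + f(-1.5) + ...].
Sum ≈ 5.42593.

5.42593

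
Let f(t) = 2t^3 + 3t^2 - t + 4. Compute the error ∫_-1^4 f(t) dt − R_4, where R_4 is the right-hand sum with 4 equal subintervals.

-121.875

Exact integral: ∫_-1^4 f(t) dt = 205.
R_4 = 326.875.
Error = 205 − 326.875 = -121.875.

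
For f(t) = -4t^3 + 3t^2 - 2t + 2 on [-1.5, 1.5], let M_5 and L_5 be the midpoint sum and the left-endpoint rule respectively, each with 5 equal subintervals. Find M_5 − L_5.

-10.71

M_5 = 12.48.
L_5 = 23.19.
M_5 − L_5 = -10.71.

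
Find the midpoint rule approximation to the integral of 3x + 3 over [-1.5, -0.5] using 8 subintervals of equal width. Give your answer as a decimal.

0

Δx = (-0.5 − (-1.5))/8 = 0.125.
Midpoints: -1.4375, -1.3125, -1.1875, -1.0625, -0.9375, -0.8125, -0.6875, -0.5625.
f(-1.4375) = -1.3125, f(-1.3125) = -0.9375, f(-1.1875) = -0.5625, f(-1.0625) = -0.1875, f(-0.9375) = 0.1875, f(-0.8125) = 0.5625, f(-0.6875) = 0.9375, f(-0.5625) = 1.3125.
Sum = Δx · [f(-1.4375) + f(-1.3125) + f(-1.1875) + ...].
Sum = 0.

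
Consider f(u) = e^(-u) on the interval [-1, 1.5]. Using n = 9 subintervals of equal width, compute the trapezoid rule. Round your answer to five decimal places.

2.51118

Δu = (1.5 − (-1))/9 = 5/18.
f(-1) ≈ 2.71828, f(-13/18) ≈ 2.05900, f(-4/9) ≈ 1.55962, f(-1/6) ≈ 1.18136, f(1/9) ≈ 0.89484, f(7/18) ≈ 0.67781, f(2/3) ≈ 0.51342, f(17/18) ≈ 0.38890, f(11/9) ≈ 0.29457, f(1.5) ≈ 0.22313.
T_9 = (Δu/2)·[f(u_0) + 2f(u_1) + ... + 2f(u_{8}) + f(u_9)].
Sum ≈ 2.51118.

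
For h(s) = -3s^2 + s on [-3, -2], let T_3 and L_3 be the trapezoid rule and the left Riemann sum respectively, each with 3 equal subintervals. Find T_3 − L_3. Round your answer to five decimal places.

2.66667

T_3 ≈ -21.5555556.
L_3 ≈ -24.2222222.
T_3 − L_3 ≈ 2.66667.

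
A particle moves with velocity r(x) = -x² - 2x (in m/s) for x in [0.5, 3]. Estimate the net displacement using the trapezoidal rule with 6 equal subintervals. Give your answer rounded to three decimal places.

-17.781

Δx = (3 − 0.5)/6 = 5/12.
r(0.5) = -1.25, r(11/12) = -385/144, r(4/3) = -40/9, r(1.75) = -6.5625, r(13/6) = -325/36, r(31/12) = -1705/144, r(3) = -15.
T_6 = (Δx/2)·[r(x_0) + 2r(x_1) + ... + 2r(x_{5}) + r(x_6)].
Sum ≈ -17.781.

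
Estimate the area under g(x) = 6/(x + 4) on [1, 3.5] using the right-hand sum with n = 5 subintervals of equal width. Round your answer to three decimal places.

2.336

Δx = (3.5 − 1)/5 = 0.5.
Right endpoints: 1.5, 2, 2.5, 3, 3.5.
g(1.5) = 12/11, g(2) = 1, g(2.5) = 12/13, g(3) = 6/7, g(3.5) = 0.8.
Sum = Δx · [g(1.5) + g(2) + g(2.5) + g(3) + g(3.5)].
Sum ≈ 2.336.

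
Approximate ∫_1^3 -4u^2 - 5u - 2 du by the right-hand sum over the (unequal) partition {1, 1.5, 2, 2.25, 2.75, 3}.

-67.875

Subinterval widths: 0.5, 0.5, 0.25, 0.5, 0.25.
Right endpoints: 1.5, 2, 2.25, 2.75, 3.
f(1.5) = -18.5, f(2) = -28, f(2.25) = -33.5, f(2.75) = -46, f(3) = -53.
Sum = Σ Δu_i · f(u_i).
Sum = -67.875.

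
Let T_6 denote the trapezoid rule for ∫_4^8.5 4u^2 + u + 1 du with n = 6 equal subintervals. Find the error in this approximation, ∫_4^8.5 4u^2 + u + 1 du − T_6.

Exact integral: ∫_4^8.5 f(u) du = 766.125.
T_6 = 767.8125.
Error = 766.125 − 767.8125 = -1.6875.

-1.6875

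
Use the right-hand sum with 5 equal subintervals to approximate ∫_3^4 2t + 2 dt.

Δt = (4 − 3)/5 = 0.2.
Right endpoints: 3.2, 3.4, 3.6, 3.8, 4.
f(3.2) = 8.4, f(3.4) = 8.8, f(3.6) = 9.2, f(3.8) = 9.6, f(4) = 10.
Sum = Δt · [f(3.2) + f(3.4) + f(3.6) + f(3.8) + f(4)].
Sum = 9.2.

9.2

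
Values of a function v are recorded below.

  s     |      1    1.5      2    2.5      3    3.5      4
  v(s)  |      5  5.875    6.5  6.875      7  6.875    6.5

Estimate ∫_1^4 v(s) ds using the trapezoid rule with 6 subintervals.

Δs = 0.5.
T_6 = (0.5/2)·[5 + 2·5.875 + 2·6.5 + 2·6.875 + 2·7 + 2·6.875 + 6.5] = 19.4375.

19.4375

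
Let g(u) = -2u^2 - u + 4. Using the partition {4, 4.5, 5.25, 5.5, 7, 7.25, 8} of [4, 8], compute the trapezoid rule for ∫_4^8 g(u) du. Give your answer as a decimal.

Subinterval widths: 0.5, 0.75, 0.25, 1.5, 0.25, 0.75.
g(4) = -32, g(4.5) = -41, g(5.25) = -56.375, g(5.5) = -62, g(7) = -101, g(7.25) = -108.375, g(8) = -132.
On each subinterval the trapezoid contributes (Δu_i/2)·[g(u_{i-1}) + g(u_i)].
Sum = -308.125.

-308.125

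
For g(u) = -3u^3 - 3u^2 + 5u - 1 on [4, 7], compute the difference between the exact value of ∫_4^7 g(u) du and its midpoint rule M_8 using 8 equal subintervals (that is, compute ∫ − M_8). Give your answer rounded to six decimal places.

-1.845703

Exact integral: ∫_4^7 g(u) du = -1808.25.
M_8 ≈ -1806.40429688.
Error ≈ -1808.25 − (-1806.40429688) ≈ -1.845703.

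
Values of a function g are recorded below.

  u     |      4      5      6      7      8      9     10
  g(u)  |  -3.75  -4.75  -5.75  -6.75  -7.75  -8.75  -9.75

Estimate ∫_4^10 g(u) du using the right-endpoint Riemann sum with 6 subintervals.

Δu = 1.
Sum = 1·[(-4.75) + (-5.75) + (-6.75) + (-7.75) + (-8.75) + (-9.75)] = -43.5.

-43.5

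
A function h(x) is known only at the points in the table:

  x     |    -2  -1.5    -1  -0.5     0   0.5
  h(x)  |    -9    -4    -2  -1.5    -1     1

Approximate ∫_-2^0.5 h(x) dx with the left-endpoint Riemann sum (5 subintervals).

-8.75

Δx = 0.5.
Sum = 0.5·[(-9) + (-4) + (-2) + (-1.5) + (-1)] = -8.75.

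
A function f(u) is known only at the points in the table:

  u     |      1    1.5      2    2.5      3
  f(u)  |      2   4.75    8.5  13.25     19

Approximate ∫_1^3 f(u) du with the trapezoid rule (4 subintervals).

18.5

Δu = 0.5.
T_4 = (0.5/2)·[2 + 2·4.75 + 2·8.5 + 2·13.25 + 19] = 18.5.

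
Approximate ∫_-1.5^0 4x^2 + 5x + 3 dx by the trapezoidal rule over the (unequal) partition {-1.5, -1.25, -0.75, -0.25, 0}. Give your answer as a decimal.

3.5625

Subinterval widths: 0.25, 0.5, 0.5, 0.25.
f(-1.5) = 4.5, f(-1.25) = 3, f(-0.75) = 1.5, f(-0.25) = 2, f(0) = 3.
On each subinterval the trapezoid contributes (Δx_i/2)·[f(x_{i-1}) + f(x_i)].
Sum = 3.5625.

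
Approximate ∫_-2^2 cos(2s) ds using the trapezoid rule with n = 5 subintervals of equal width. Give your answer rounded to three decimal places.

Δs = (2 − (-2))/5 = 0.8.
f(-2) ≈ -0.654, f(-1.2) ≈ -0.737, f(-0.4) ≈ 0.697, f(0.4) ≈ 0.697, f(1.2) ≈ -0.737, f(2) ≈ -0.654.
T_5 = (Δs/2)·[f(s_0) + 2f(s_1) + ... + 2f(s_{4}) + f(s_5)].
Sum ≈ -0.588.

-0.588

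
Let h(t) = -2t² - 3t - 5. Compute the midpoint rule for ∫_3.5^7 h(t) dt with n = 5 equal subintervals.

Δt = (7 − 3.5)/5 = 0.7.
Midpoints: 3.85, 4.55, 5.25, 5.95, 6.65.
h(3.85) = -46.195, h(4.55) = -60.055, h(5.25) = -75.875, h(5.95) = -93.655, h(6.65) = -113.395.
Sum = Δt · [h(3.85) + h(4.55) + h(5.25) + h(5.95) + h(6.65)].
Sum = -272.4225.

-272.4225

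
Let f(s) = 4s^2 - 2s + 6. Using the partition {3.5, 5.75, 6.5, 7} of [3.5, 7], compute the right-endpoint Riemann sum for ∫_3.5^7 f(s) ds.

500.6875

Subinterval widths: 2.25, 0.75, 0.5.
Right endpoints: 5.75, 6.5, 7.
f(5.75) = 126.75, f(6.5) = 162, f(7) = 188.
Sum = Σ Δs_i · f(s_i).
Sum = 500.6875.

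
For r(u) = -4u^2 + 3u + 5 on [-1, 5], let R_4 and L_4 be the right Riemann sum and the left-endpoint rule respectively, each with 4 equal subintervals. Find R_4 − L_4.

-117

R_4 = -169.5.
L_4 = -52.5.
R_4 − L_4 = -117.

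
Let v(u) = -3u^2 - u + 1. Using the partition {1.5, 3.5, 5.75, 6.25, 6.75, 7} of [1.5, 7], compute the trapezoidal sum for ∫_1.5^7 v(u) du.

-367.328125

Subinterval widths: 2, 2.25, 0.5, 0.5, 0.25.
v(1.5) = -7.25, v(3.5) = -39.25, v(5.75) = -103.9375, v(6.25) = -122.4375, v(6.75) = -142.4375, v(7) = -153.
On each subinterval the trapezoid contributes (Δu_i/2)·[v(u_{i-1}) + v(u_i)].
Sum = -367.328125.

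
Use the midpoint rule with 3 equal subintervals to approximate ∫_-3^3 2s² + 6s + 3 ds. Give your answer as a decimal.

Δs = (3 − (-3))/3 = 2.
Midpoints: -2, 0, 2.
f(-2) = -1, f(0) = 3, f(2) = 23.
Sum = Δs · [f(-2) + f(0) + f(2)].
Sum = 50.

50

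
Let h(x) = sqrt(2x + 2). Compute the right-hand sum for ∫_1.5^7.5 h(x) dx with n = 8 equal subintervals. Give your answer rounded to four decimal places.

Δx = (7.5 − 1.5)/8 = 0.75.
Right endpoints: 2.25, 3, 3.75, 4.5, 5.25, 6, 6.75, 7.5.
h(2.25) ≈ 2.5495, h(3) ≈ 2.8284, h(3.75) ≈ 3.0822, h(4.5) ≈ 3.3166, h(5.25) ≈ 3.5355, h(6) ≈ 3.7417, h(6.75) ≈ 3.9370, h(7.5) ≈ 4.1231.
Sum = Δx · [h(2.25) + h(3) + h(3.75) + ...].
Sum ≈ 20.3356.

20.3356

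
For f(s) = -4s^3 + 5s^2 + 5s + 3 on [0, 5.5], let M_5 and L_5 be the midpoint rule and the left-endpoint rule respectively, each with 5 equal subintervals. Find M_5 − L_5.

M_5 = -530.1175.
L_5 = -308.99.
M_5 − L_5 = -221.1275.

-221.1275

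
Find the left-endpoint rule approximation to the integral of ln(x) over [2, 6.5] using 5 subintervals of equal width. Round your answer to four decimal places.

5.7269

Δx = (6.5 − 2)/5 = 0.9.
Left endpoints: 2, 2.9, 3.8, 4.7, 5.6.
f(2) ≈ 0.6931, f(2.9) ≈ 1.0647, f(3.8) ≈ 1.3350, f(4.7) ≈ 1.5476, f(5.6) ≈ 1.7228.
Sum = Δx · [f(2) + f(2.9) + f(3.8) + f(4.7) + f(5.6)].
Sum ≈ 5.7269.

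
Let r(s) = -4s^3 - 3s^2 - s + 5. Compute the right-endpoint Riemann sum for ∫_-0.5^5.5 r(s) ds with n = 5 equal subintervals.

Δs = (5.5 − (-0.5))/5 = 1.2.
Right endpoints: 0.7, 1.9, 3.1, 4.3, 5.5.
r(0.7) = 1.458, r(1.9) = -35.166, r(3.1) = -146.094, r(4.3) = -372.798, r(5.5) = -756.75.
Sum = Δs · [r(0.7) + r(1.9) + r(3.1) + r(4.3) + r(5.5)].
Sum = -1571.22.

-1571.22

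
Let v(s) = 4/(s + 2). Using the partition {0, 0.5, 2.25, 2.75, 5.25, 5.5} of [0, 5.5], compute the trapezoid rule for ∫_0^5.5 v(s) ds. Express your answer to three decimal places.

Subinterval widths: 0.5, 1.75, 0.5, 2.5, 0.25.
v(0) = 2, v(0.5) = 1.6, v(2.25) = 16/17, v(2.75) = 16/19, v(5.25) = 16/29, v(5.5) = 8/15.
On each subinterval the trapezoid contributes (Δs_i/2)·[v(s_{i-1}) + v(s_i)].
Sum ≈ 5.447.

5.447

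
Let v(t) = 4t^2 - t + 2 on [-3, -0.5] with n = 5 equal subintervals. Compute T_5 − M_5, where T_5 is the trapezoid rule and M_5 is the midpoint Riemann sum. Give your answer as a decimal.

T_5 = 45.625.
M_5 = 45.
T_5 − M_5 = 0.625.

0.625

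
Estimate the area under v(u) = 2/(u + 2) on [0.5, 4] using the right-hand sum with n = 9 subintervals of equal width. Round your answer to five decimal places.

Δu = (4 − 0.5)/9 = 7/18.
Right endpoints: 8/9, 23/18, 5/3, 37/18, 22/9, 17/6, 29/9, 65/18, 4.
v(8/9) = 9/13, v(23/18) = 36/59, v(5/3) = 6/11, v(37/18) = 36/73, v(22/9) = 0.45, v(17/6) = 12/29, v(29/9) = 18/47, v(65/18) = 36/101, v(4) = 1/3.
Sum = Δu · [v(8/9) + v(23/18) + v(5/3) + ...].
Sum ≈ 1.66352.

1.66352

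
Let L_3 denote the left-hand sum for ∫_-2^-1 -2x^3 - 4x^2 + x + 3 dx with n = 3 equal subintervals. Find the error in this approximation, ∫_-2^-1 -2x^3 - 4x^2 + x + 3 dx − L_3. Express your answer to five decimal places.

-0.25926

Exact integral: ∫_-2^-1 f(x) dx ≈ -0.3333333.
L_3 ≈ -0.0740741.
Error ≈ -0.3333333 − (-0.0740741) ≈ -0.25926.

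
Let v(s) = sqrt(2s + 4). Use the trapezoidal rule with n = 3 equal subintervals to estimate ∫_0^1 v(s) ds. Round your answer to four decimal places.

2.2315

Δs = (1 − 0)/3 = 1/3.
v(0) ≈ 2.0000, v(1/3) ≈ 2.1602, v(2/3) ≈ 2.3094, v(1) ≈ 2.4495.
T_3 = (Δs/2)·[v(s_0) + 2v(s_1) + 2v(s_2) + v(s_3)].
Sum ≈ 2.2315.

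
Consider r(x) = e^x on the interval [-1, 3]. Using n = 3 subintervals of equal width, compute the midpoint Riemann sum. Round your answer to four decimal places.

18.3294

Δx = (3 − (-1))/3 = 4/3.
Midpoints: -1/3, 1, 7/3.
r(-1/3) ≈ 0.7165, r(1) ≈ 2.7183, r(7/3) ≈ 10.3123.
Sum = Δx · [r(-1/3) + r(1) + r(7/3)].
Sum ≈ 18.3294.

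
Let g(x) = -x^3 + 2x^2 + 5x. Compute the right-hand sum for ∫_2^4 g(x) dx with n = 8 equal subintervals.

4.4375

Δx = (4 − 2)/8 = 0.25.
Right endpoints: 2.25, 2.5, 2.75, 3, 3.25, 3.5, 3.75, 4.
g(2.25) = 9.984375, g(2.5) = 9.375, g(2.75) = 8.078125, g(3) = 6, g(3.25) = 3.046875, g(3.5) = -0.875, g(3.75) = -5.859375, g(4) = -12.
Sum = Δx · [g(2.25) + g(2.5) + g(2.75) + ...].
Sum = 4.4375.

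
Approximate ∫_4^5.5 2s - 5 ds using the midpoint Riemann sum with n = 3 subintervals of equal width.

6.75

Δs = (5.5 − 4)/3 = 0.5.
Midpoints: 4.25, 4.75, 5.25.
f(4.25) = 3.5, f(4.75) = 4.5, f(5.25) = 5.5.
Sum = Δs · [f(4.25) + f(4.75) + f(5.25)].
Sum = 6.75.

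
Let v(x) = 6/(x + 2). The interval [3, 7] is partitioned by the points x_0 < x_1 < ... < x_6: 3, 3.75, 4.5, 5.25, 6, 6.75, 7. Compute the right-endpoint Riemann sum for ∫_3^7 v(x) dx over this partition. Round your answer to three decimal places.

3.339

Subinterval widths: 0.75, 0.75, 0.75, 0.75, 0.75, 0.25.
Right endpoints: 3.75, 4.5, 5.25, 6, 6.75, 7.
v(3.75) = 24/23, v(4.5) = 12/13, v(5.25) = 24/29, v(6) = 0.75, v(6.75) = 24/35, v(7) = 2/3.
Sum = Σ Δx_i · v(x_i).
Sum ≈ 3.339.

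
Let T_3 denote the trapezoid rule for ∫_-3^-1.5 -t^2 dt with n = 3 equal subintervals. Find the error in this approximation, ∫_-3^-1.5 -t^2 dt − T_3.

0.0625

Exact integral: ∫_-3^-1.5 f(t) dt = -7.875.
T_3 = -7.9375.
Error = -7.875 − (-7.9375) = 0.0625.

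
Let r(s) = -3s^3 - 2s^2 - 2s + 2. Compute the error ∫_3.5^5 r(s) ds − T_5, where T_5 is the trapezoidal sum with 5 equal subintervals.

0.905625

Exact integral: ∫_3.5^5 r(s) ds = -420.703125.
T_5 = -421.60875.
Error = -420.703125 − (-421.60875) = 0.905625.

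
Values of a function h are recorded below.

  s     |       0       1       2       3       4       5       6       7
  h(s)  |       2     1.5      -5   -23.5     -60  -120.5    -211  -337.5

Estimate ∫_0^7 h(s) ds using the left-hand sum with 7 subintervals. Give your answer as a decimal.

-416.5

Δs = 1.
Sum = 1·[2 + 1.5 + (-5) + (-23.5) + (-60) + (-120.5) + (-211)] = -416.5.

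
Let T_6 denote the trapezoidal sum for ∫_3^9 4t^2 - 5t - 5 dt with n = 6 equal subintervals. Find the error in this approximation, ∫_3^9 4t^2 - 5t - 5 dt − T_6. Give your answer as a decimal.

Exact integral: ∫_3^9 f(t) dt = 726.
T_6 = 730.
Error = 726 − 730 = -4.

-4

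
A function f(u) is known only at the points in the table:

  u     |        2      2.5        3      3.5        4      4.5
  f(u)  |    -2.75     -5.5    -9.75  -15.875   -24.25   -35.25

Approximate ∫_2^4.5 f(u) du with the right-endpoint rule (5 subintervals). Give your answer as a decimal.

Δu = 0.5.
Sum = 0.5·[(-5.5) + (-9.75) + (-15.875) + (-24.25) + (-35.25)] = -45.3125.

-45.3125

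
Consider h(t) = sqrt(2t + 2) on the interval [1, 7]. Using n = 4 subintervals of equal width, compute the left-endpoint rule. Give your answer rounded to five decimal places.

Δt = (7 − 1)/4 = 1.5.
Left endpoints: 1, 2.5, 4, 5.5.
h(1) ≈ 2.00000, h(2.5) ≈ 2.64575, h(4) ≈ 3.16228, h(5.5) ≈ 3.60555.
Sum = Δt · [h(1) + h(2.5) + h(4) + h(5.5)].
Sum ≈ 17.12037.

17.12037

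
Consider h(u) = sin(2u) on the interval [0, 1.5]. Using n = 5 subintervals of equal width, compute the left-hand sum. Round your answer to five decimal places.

Δu = (1.5 − 0)/5 = 0.3.
Left endpoints: 0, 0.3, 0.6, 0.9, 1.2.
h(0) ≈ 0.00000, h(0.3) ≈ 0.56464, h(0.6) ≈ 0.93204, h(0.9) ≈ 0.97385, h(1.2) ≈ 0.67546.
Sum = Δu · [h(0) + h(0.3) + h(0.6) + h(0.9) + h(1.2)].
Sum ≈ 0.94380.

0.94380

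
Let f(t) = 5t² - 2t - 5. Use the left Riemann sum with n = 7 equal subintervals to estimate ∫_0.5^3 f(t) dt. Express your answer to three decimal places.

16.888

Δt = (3 − 0.5)/7 = 5/14.
Left endpoints: 0.5, 6/7, 17/14, 11/7, 27/14, 16/7, 37/14.
f(0.5) = -4.75, f(6/7) = -149/49, f(17/14) = -11/196, f(11/7) = 206/49, f(27/14) = 1909/196, f(16/7) = 811/49, f(37/14) = 4829/196.
Sum = Δt · [f(0.5) + f(6/7) + f(17/14) + ...].
Sum ≈ 16.888.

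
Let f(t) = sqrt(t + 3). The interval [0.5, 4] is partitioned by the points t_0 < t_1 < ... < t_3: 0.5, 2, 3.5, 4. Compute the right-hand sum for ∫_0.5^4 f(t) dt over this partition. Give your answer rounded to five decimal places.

Subinterval widths: 1.5, 1.5, 0.5.
Right endpoints: 2, 3.5, 4.
f(2) ≈ 2.23607, f(3.5) ≈ 2.54951, f(4) ≈ 2.64575.
Sum = Σ Δt_i · f(t_i).
Sum ≈ 8.50124.

8.50124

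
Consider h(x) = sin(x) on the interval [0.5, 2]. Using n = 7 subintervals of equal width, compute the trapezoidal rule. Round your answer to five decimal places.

Δx = (2 − 0.5)/7 = 3/14.
h(0.5) ≈ 0.47943, h(5/7) ≈ 0.65508, h(13/14) ≈ 0.80077, h(8/7) ≈ 0.90982, h(19/14) ≈ 0.97726, h(11/7) ≈ 1.00000, h(25/14) ≈ 0.97699, h(2) ≈ 0.90930.
T_7 = (Δx/2)·[h(x_0) + 2h(x_1) + ... + 2h(x_{6}) + h(x_7)].
Sum ≈ 1.28878.

1.28878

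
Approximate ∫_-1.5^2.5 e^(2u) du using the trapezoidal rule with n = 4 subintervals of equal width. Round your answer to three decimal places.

Δu = (2.5 − (-1.5))/4 = 1.
f(-1.5) ≈ 0.050, f(-0.5) ≈ 0.368, f(0.5) ≈ 2.718, f(1.5) ≈ 20.086, f(2.5) ≈ 148.413.
T_4 = (Δu/2)·[f(u_0) + 2f(u_1) + 2f(u_2) + 2f(u_3) + f(u_4)].
Sum ≈ 97.403.

97.403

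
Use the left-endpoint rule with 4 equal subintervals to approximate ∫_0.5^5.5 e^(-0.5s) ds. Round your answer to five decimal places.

1.92278

Δs = (5.5 − 0.5)/4 = 1.25.
Left endpoints: 0.5, 1.75, 3, 4.25.
f(0.5) ≈ 0.77880, f(1.75) ≈ 0.41686, f(3) ≈ 0.22313, f(4.25) ≈ 0.11943.
Sum = Δs · [f(0.5) + f(1.75) + f(3) + f(4.25)].
Sum ≈ 1.92278.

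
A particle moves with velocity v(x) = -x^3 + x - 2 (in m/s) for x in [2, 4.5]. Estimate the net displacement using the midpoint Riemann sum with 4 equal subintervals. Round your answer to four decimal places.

-94.5972

Δx = (4.5 − 2)/4 = 0.625.
Midpoints: 2.3125, 2.9375, 3.5625, 4.1875.
v(2.3125) = -49373/4096, v(2.9375) = -99983/4096, v(3.5625) = -178793/4096, v(4.1875) = -291803/4096.
Sum = Δx · [v(2.3125) + v(2.9375) + v(3.5625) + v(4.1875)].
Sum ≈ -94.5972.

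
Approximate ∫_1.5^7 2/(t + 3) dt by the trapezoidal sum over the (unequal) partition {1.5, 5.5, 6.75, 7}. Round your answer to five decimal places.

1.68538

Subinterval widths: 4, 1.25, 0.25.
f(1.5) = 4/9, f(5.5) = 4/17, f(6.75) = 8/39, f(7) = 0.2.
On each subinterval the trapezoid contributes (Δt_i/2)·[f(t_{i-1}) + f(t_i)].
Sum ≈ 1.68538.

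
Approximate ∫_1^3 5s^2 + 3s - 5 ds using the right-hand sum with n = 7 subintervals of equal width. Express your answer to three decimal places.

Δs = (3 − 1)/7 = 2/7.
Right endpoints: 9/7, 11/7, 13/7, 15/7, 17/7, 19/7, 3.
f(9/7) = 349/49, f(11/7) = 591/49, f(13/7) = 873/49, f(15/7) = 1195/49, f(17/7) = 1557/49, f(19/7) = 1959/49, f(3) = 49.
Sum = Δs · [f(9/7) + f(11/7) + f(13/7) + ...].
Sum ≈ 52.041.

52.041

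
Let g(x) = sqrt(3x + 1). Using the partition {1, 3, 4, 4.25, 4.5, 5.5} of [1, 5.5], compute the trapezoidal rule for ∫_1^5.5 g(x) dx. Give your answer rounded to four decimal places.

Subinterval widths: 2, 1, 0.25, 0.25, 1.
g(1) ≈ 2.0000, g(3) ≈ 3.1623, g(4) ≈ 3.6056, g(4.25) ≈ 3.7081, g(4.5) ≈ 3.8079, g(5.5) ≈ 4.1833.
On each subinterval the trapezoid contributes (Δx_i/2)·[g(x_{i-1}) + g(x_i)].
Sum ≈ 14.3955.

14.3955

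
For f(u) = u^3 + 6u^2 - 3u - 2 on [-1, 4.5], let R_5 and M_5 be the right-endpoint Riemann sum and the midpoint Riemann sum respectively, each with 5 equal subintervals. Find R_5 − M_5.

123.8359375

R_5 = 364.2375.
M_5 = 240.4015625.
R_5 − M_5 = 123.8359375.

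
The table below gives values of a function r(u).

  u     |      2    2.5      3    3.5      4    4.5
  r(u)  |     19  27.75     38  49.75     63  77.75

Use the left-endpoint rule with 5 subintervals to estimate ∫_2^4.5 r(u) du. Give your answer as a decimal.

Δu = 0.5.
Sum = 0.5·[19 + 27.75 + 38 + 49.75 + 63] = 98.75.

98.75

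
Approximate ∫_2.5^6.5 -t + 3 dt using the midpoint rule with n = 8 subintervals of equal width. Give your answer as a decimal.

-6

Δt = (6.5 − 2.5)/8 = 0.5.
Midpoints: 2.75, 3.25, 3.75, 4.25, 4.75, 5.25, 5.75, 6.25.
f(2.75) = 0.25, f(3.25) = -0.25, f(3.75) = -0.75, f(4.25) = -1.25, f(4.75) = -1.75, f(5.25) = -2.25, f(5.75) = -2.75, f(6.25) = -3.25.
Sum = Δt · [f(2.75) + f(3.25) + f(3.75) + ...].
Sum = -6.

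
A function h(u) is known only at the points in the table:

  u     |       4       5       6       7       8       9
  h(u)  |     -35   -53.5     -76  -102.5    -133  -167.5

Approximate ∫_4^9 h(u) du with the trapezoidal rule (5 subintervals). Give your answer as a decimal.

-466.25

Δu = 1.
T_5 = (1/2)·[(-35) + 2·(-53.5) + 2·(-76) + 2·(-102.5) + 2·(-133) + (-167.5)] = -466.25.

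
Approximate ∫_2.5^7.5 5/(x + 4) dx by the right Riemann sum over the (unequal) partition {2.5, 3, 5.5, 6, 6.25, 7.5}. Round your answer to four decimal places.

2.5884

Subinterval widths: 0.5, 2.5, 0.5, 0.25, 1.25.
Right endpoints: 3, 5.5, 6, 6.25, 7.5.
f(3) = 5/7, f(5.5) = 10/19, f(6) = 0.5, f(6.25) = 20/41, f(7.5) = 10/23.
Sum = Σ Δx_i · f(x_i).
Sum ≈ 2.5884.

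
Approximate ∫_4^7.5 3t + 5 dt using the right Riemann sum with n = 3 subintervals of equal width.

Δt = (7.5 − 4)/3 = 7/6.
Right endpoints: 31/6, 19/3, 7.5.
f(31/6) = 20.5, f(19/3) = 24, f(7.5) = 27.5.
Sum = Δt · [f(31/6) + f(19/3) + f(7.5)].
Sum = 84.

84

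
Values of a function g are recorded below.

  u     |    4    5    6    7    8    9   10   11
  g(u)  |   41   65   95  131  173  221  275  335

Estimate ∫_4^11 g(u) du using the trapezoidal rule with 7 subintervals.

Δu = 1.
T_7 = (1/2)·[41 + 2·65 + 2·95 + 2·131 + 2·173 + 2·221 + 2·275 + 335] = 1148.

1148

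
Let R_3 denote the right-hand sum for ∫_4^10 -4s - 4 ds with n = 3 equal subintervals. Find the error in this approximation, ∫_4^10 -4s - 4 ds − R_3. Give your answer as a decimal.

24

Exact integral: ∫_4^10 f(s) ds = -192.
R_3 = -216.
Error = -192 − (-216) = 24.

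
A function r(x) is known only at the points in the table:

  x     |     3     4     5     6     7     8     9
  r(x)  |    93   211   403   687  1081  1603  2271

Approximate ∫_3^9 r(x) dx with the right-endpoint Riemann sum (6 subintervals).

6256

Δx = 1.
Sum = 1·[211 + 403 + 687 + 1081 + 1603 + 2271] = 6256.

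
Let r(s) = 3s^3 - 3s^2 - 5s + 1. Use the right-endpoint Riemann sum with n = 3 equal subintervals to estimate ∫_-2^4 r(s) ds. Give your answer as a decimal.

258

Δs = (4 − (-2))/3 = 2.
Right endpoints: 0, 2, 4.
r(0) = 1, r(2) = 3, r(4) = 125.
Sum = Δs · [r(0) + r(2) + r(4)].
Sum = 258.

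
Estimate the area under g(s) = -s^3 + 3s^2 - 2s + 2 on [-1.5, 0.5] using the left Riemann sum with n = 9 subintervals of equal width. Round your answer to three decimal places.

12.324

Δs = (0.5 − (-1.5))/9 = 2/9.
Left endpoints: -1.5, -23/18, -19/18, -5/6, -11/18, -7/18, -1/6, 1/18, 5/18.
g(-1.5) = 15.125, g(-23/18) = 67301/5832, g(-19/18) = 50329/5832, g(-5/6) = 1367/216, g(-11/18) = 26657/5832, g(-7/18) = 19189/5832, g(-1/6) = 523/216, g(1/18) = 11069/5832, g(5/18) = 9649/5832.
Sum = Δs · [g(-1.5) + g(-23/18) + g(-19/18) + ...].
Sum ≈ 12.324.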